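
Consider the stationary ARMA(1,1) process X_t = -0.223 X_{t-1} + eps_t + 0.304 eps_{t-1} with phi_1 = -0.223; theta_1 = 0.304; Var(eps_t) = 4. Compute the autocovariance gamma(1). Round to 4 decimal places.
\gamma(1) = 0.3178

Multiply the model equation by X_{t-k} and take expectations. With theta_0 = psi_0 = 1 and psi_j the MA(infinity) weights, this gives
  gamma(k) - sum_i phi_i gamma(k-i) = c_k,
  c_k = sigma^2 * sum_{j=k..q} theta_j psi_{j-k}   (c_k = 0 for k > q),
using gamma(-m) = gamma(m).
psi-weights needed (psi_j = theta_j + sum_i phi_i psi_{j-i}):
  psi_1 = theta_1 + phi_1 = 0.304 + (-0.223) = 0.081
Right-hand sides:
  c_0 = sigma^2 (1 + theta_1 psi_1) = 4 * (1 + (0.304)(0.081)) = 4 * 1.024624 = 4.098496
  c_1 = sigma^2 theta_1 = 4 * (0.304) = 1.216
  c_2 = 0
Equations for k = 0 and k = 1 (AR order 1):
  gamma(0) = phi_1 gamma(1) + c_0
  gamma(1) = phi_1 gamma(0) + c_1
Substituting the second into the first: gamma(0) (1 - phi_1^2) = c_0 + phi_1 c_1, so
  gamma(0) = (c_0 + phi_1 c_1) / (1 - phi_1^2) = (4.098496 + (-0.223)(1.216)) / (1 - (-0.223)^2) = 3.827328 / 0.950271 = 4.027617.
  gamma(1) = phi_1 gamma(0) + c_1 = (-0.223)(4.027617) + (1.216) = 0.317841.
Therefore gamma(1) = 0.3178 (to 4 decimal places).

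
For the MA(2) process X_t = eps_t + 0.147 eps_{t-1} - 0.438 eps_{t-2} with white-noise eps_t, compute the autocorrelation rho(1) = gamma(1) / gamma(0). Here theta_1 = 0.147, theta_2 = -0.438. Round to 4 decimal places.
\rho(1) = 0.0681

For an MA(q) process with theta_0 = 1, the autocovariance is
  gamma(k) = sigma^2 * sum_{i=0..q-k} theta_i * theta_{i+k},
and rho(k) = gamma(k) / gamma(0). Sigma^2 cancels.
  numerator   = (1)*(0.147) + (0.147)*(-0.438) = 0.082614.
  denominator = (1)^2 + (0.147)^2 + (-0.438)^2 = 1.213453.
  rho(1) = 0.082614 / 1.213453 = 0.0681.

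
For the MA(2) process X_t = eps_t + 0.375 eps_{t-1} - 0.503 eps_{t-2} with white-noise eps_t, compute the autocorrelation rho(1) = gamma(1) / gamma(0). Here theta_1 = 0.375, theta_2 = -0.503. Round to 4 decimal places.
\rho(1) = 0.1337

For an MA(q) process with theta_0 = 1, the autocovariance is
  gamma(k) = sigma^2 * sum_{i=0..q-k} theta_i * theta_{i+k},
and rho(k) = gamma(k) / gamma(0). Sigma^2 cancels.
  numerator   = (1)*(0.375) + (0.375)*(-0.503) = 0.186375.
  denominator = (1)^2 + (0.375)^2 + (-0.503)^2 = 1.393634.
  rho(1) = 0.186375 / 1.393634 = 0.1337.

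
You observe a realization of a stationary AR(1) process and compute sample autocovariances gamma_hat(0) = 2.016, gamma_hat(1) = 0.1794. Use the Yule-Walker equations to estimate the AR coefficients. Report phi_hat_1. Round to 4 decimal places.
\hat\phi_{1} = 0.0890

The Yule-Walker equations for an AR(p) process read, in matrix form,
  Gamma_p phi = r_p,   with   (Gamma_p)_{ij} = gamma(|i - j|),
                       (r_p)_i = gamma(i),   i,j = 1..p.
Substitute the sample gammas (Toeplitz matrix and right-hand side of size 1):
  Gamma_p = [[2.016]]
  r_p     = [0.1794]
With p = 1 this is the single equation gamma(0) phi_1 = gamma(1):
  phi_hat_1 = gamma(1) / gamma(0) = 0.1794 / 2.016 = 0.0890.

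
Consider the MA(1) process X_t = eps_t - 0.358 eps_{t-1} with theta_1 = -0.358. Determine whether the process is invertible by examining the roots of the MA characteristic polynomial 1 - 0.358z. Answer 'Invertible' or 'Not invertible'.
\text{Invertible}

The MA(q) characteristic polynomial is P(z) = 1 - 0.358z.
Invertibility requires all roots to lie outside the unit circle, i.e. |z| > 1 for every root.
This is linear in z: 1 + (-0.358) z = 0  =>  z = -1/(-0.358) = 2.793296,  |z| = 2.793296.
Moduli of all roots: 2.7933.
All moduli strictly greater than 1? Yes.
Verdict: Invertible.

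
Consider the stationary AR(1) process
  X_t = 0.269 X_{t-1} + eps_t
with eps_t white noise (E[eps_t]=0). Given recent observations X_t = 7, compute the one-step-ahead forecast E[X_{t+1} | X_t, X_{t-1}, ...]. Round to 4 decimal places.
E[X_{t+1} \mid \mathcal F_t] = 1.8830

For an AR(p) model X_t = c + sum_i phi_i X_{t-i} + eps_t, the
one-step-ahead conditional mean is
  E[X_{t+1} | X_t, ...] = c + sum_i phi_i X_{t+1-i}.
Substitute known values:
  E[X_{t+1} | ...] = (0.269) * (7)
                   = 1.8830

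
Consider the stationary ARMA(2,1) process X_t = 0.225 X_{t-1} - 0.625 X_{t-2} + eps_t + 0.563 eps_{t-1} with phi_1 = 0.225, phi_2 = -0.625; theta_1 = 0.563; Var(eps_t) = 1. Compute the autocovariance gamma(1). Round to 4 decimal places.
\gamma(1) = 0.6877

Multiply the model equation by X_{t-k} and take expectations. With theta_0 = psi_0 = 1 and psi_j the MA(infinity) weights, this gives
  gamma(k) - sum_i phi_i gamma(k-i) = c_k,
  c_k = sigma^2 * sum_{j=k..q} theta_j psi_{j-k}   (c_k = 0 for k > q),
using gamma(-m) = gamma(m).
psi-weights needed (psi_j = theta_j + sum_i phi_i psi_{j-i}):
  psi_1 = theta_1 + phi_1 = 0.563 + (0.225) = 0.788
Right-hand sides:
  c_0 = sigma^2 (1 + theta_1 psi_1) = 1 * (1 + (0.563)(0.788)) = 1 * 1.443644 = 1.443644
  c_1 = sigma^2 theta_1 = 1 * (0.563) = 0.563
  c_2 = 0
Equations for k = 0, 1, 2 (AR order 2, c_2 = 0):
  (E0) gamma(0) = phi_1 gamma(1) + phi_2 gamma(2) + c_0
  (E1) gamma(1) = phi_1 gamma(0) + phi_2 gamma(1) + c_1
  (E2) gamma(2) = phi_1 gamma(1) + phi_2 gamma(0)
From (E1): gamma(1) = A gamma(0) + B with
  A = phi_1 / (1 - phi_2) = 0.225 / 1.625 = 0.138462,   B = c_1 / (1 - phi_2) = 0.563 / 1.625 = 0.346462.
Insert (E2) into (E0): gamma(0) (1 - phi_2^2) = phi_1 (1 + phi_2) gamma(1) + c_0.
  phi_1 (1 + phi_2) = (0.225)(0.375) = 0.084375,   1 - phi_2^2 = 0.609375.
Replace gamma(1) by A gamma(0) + B and collect gamma(0):
  gamma(0) [0.609375 - (0.084375)(0.138462)] = (0.084375)(0.346462) + 1.443644
  gamma(0) * 0.597692 = 1.472877
  gamma(0) = 1.472877 / 0.597692 = 2.464272.
  gamma(1) = A gamma(0) + B = (0.138462)(2.464272) + (0.346462) = 0.687668.
Therefore gamma(1) = 0.6877 (to 4 decimal places).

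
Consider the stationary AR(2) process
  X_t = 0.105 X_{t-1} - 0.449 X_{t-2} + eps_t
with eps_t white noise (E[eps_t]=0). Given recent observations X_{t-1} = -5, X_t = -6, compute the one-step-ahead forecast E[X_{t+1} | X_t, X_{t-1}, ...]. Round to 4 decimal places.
E[X_{t+1} \mid \mathcal F_t] = 1.6150

For an AR(p) model X_t = c + sum_i phi_i X_{t-i} + eps_t, the
one-step-ahead conditional mean is
  E[X_{t+1} | X_t, ...] = c + sum_i phi_i X_{t+1-i}.
Substitute known values:
  E[X_{t+1} | ...] = (0.105) * (-6) + (-0.449) * (-5)
                   = 1.6150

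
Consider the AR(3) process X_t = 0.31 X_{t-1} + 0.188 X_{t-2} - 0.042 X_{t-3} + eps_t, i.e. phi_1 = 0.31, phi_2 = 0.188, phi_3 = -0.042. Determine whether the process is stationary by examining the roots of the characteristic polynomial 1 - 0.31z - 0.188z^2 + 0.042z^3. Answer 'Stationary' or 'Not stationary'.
\text{Stationary}

The AR(p) characteristic polynomial is P(z) = 1 - 0.31z - 0.188z^2 + 0.042z^3.
Stationarity requires all roots to lie outside the unit circle, i.e. |z| > 1 for every root.
Degree 3: look for a simple real root z0 first, then factor out (1 - z/z0) and solve the remaining quadratic.
Testing z0 = 5: P(5) = 1 + (-0.31)(5) + (-0.188)(5)^2 + (0.042)(5)^3
  = 1 + (-1.55) + (-4.7) + (5.25) = 0.  So z_0 = 5 is a root, |z_0| = 5.
Divide out the factor (1 - 0.2 z) = (1 - z/z0) (since 1/z0 = 0.2):
  P(z) = (1 - 0.2 z)(1 + (-0.11) z + (-0.21) z^2)
  [check: z-coef -0.11 - (0.2) = -0.31; z^2-coef -0.21 - (0.2)(-0.11) = -0.188; z^3-coef -(0.2)(-0.21) = 0.042.]
Remaining roots from the quadratic factor 1 + (-0.11) z + (-0.21) z^2:
  Set 1 + (-0.11) z + (-0.21) z^2 = 0, i.e. a z^2 + b z + c = 0 with a = -0.21, b = -0.11, c = 1.
  Discriminant D = b^2 - 4ac = (-0.11)^2 - 4*(-0.21)*1 = 0.0121 - (-0.84) = 0.8521.
  D >= 0, so the roots are real: z = (-b +/- sqrt(D)) / (2a) = (0.11 +/- 0.923093) / (-0.42).
    z_1 = (0.11 + 0.923093) / (-0.42) = -2.4597,   |z_1| = 2.4597.
    z_2 = (0.11 - 0.923093) / (-0.42) = 1.9359,   |z_2| = 1.9359.
Moduli of all roots: 5.0000, 2.4597, 1.9359.
All moduli strictly greater than 1? Yes.
Verdict: Stationary.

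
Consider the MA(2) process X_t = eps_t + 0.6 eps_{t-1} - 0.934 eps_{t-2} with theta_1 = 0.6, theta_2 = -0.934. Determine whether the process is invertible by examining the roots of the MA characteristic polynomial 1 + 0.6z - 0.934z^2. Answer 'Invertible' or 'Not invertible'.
\text{Not invertible}

The MA(q) characteristic polynomial is P(z) = 1 + 0.6z - 0.934z^2.
Invertibility requires all roots to lie outside the unit circle, i.e. |z| > 1 for every root.
Set 1 + (0.6) z + (-0.934) z^2 = 0, i.e. a z^2 + b z + c = 0 with a = -0.934, b = 0.6, c = 1.
Discriminant D = b^2 - 4ac = (0.6)^2 - 4*(-0.934)*1 = 0.36 - (-3.736) = 4.096.
D >= 0, so the roots are real: z = (-b +/- sqrt(D)) / (2a) = (-0.6 +/- 2.023858) / (-1.868).
  z_1 = (-0.6 + 2.023858) / (-1.868) = -0.7622,   |z_1| = 0.7622.
  z_2 = (-0.6 - 2.023858) / (-1.868) = 1.4046,   |z_2| = 1.4046.
Moduli of all roots: 0.7622, 1.4046.
All moduli strictly greater than 1? No.
Verdict: Not invertible.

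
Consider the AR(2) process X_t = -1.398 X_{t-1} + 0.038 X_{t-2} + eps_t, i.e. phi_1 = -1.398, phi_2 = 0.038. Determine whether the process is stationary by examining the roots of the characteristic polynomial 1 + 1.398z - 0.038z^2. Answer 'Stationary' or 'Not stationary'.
\text{Not stationary}

The AR(p) characteristic polynomial is P(z) = 1 + 1.398z - 0.038z^2.
Stationarity requires all roots to lie outside the unit circle, i.e. |z| > 1 for every root.
Set 1 + (1.398) z + (-0.038) z^2 = 0, i.e. a z^2 + b z + c = 0 with a = -0.038, b = 1.398, c = 1.
Discriminant D = b^2 - 4ac = (1.398)^2 - 4*(-0.038)*1 = 1.954404 - (-0.152) = 2.106404.
D >= 0, so the roots are real: z = (-b +/- sqrt(D)) / (2a) = (-1.398 +/- 1.451346) / (-0.076).
  z_1 = (-1.398 + 1.451346) / (-0.076) = -0.7019,   |z_1| = 0.7019.
  z_2 = (-1.398 - 1.451346) / (-0.076) = 37.4914,   |z_2| = 37.4914.
Moduli of all roots: 0.7019, 37.4914.
All moduli strictly greater than 1? No.
Verdict: Not stationary.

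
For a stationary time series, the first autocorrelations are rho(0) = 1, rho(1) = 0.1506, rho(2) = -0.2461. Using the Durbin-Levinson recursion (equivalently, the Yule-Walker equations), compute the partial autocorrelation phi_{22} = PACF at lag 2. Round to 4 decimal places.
\phi_{22} = -0.2750

The PACF at lag k is phi_{kk}, the last component of the solution
to the Yule-Walker system G_k phi = r_k where
  (G_k)_{ij} = rho(|i - j|), (r_k)_i = rho(i), i,j = 1..k.
Equivalently, Durbin-Levinson gives phi_{kk} iteratively:
  phi_{11} = rho(1)
  phi_{kk} = [rho(k) - sum_{j=1..k-1} phi_{k-1,j} rho(k-j)]
            / [1 - sum_{j=1..k-1} phi_{k-1,j} rho(j)],
  phi_{k,j} = phi_{k-1,j} - phi_{kk} phi_{k-1,k-j},  j = 1..k-1.
Step k = 1:
  phi_11 = rho(1) = 0.1506.
Step k = 2:
  phi_22 = [rho(2) - phi_11 rho(1)] / [1 - phi_11 rho(1)] = [-0.2461 - (0.1506)(0.1506)] / [1 - (0.1506)(0.1506)]
         = -0.26878036 / 0.97731964 = -0.275.
Therefore phi_{22} = -0.2750.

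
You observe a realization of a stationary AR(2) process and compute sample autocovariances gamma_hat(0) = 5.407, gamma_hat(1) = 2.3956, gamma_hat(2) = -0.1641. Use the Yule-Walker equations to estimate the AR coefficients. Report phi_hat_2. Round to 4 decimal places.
\hat\phi_{2} = -0.2820

The Yule-Walker equations for an AR(p) process read, in matrix form,
  Gamma_p phi = r_p,   with   (Gamma_p)_{ij} = gamma(|i - j|),
                       (r_p)_i = gamma(i),   i,j = 1..p.
Substitute the sample gammas (Toeplitz matrix and right-hand side of size 2):
  Gamma_p = [[5.407, 2.3956], [2.3956, 5.407]]
  r_p     = [2.3956, -0.1641]
Written out:
  5.407 phi_1 + 2.3956 phi_2 = 2.3956
  2.3956 phi_1 + 5.407 phi_2 = -0.1641
Solve by Cramer's rule:
  det = gamma(0)^2 - gamma(1)^2 = (5.407)^2 - (2.3956)^2 = 29.235649 - 5.73889936 = 23.49674964
  phi_hat_1 = [gamma(1) gamma(0) - gamma(1) gamma(2)] / det = [(2.3956)(5.407) - (2.3956)(-0.1641)] / 23.49674964 = 13.34612716 / 23.49674964 = 0.568
  phi_hat_2 = [gamma(0) gamma(2) - gamma(1)^2] / det = [(5.407)(-0.1641) - (2.3956)^2] / 23.49674964 = -6.62618806 / 23.49674964 = -0.282
So phi_hat = [0.5680, -0.2820].
Therefore phi_hat_2 = -0.2820.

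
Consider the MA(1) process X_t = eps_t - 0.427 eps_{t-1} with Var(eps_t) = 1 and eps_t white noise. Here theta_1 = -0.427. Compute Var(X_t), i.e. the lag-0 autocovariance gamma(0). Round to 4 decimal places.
\gamma(0) = 1.1823

For an MA(q) process X_t = eps_t + sum_i theta_i eps_{t-i} with
Var(eps_t) = sigma^2, the variance is
  gamma(0) = sigma^2 * (1 + sum_i theta_i^2).
  sum_i theta_i^2 = (-0.427)^2 = 0.182329.
  gamma(0) = 1 * (1 + 0.182329) = 1 * 1.182329 = 1.182329, which rounds to 1.1823.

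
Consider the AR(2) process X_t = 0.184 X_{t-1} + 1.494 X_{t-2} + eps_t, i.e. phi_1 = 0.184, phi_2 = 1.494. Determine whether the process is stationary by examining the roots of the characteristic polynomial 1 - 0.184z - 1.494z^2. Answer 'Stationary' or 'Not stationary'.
\text{Not stationary}

The AR(p) characteristic polynomial is P(z) = 1 - 0.184z - 1.494z^2.
Stationarity requires all roots to lie outside the unit circle, i.e. |z| > 1 for every root.
Set 1 + (-0.184) z + (-1.494) z^2 = 0, i.e. a z^2 + b z + c = 0 with a = -1.494, b = -0.184, c = 1.
Discriminant D = b^2 - 4ac = (-0.184)^2 - 4*(-1.494)*1 = 0.033856 - (-5.976) = 6.009856.
D >= 0, so the roots are real: z = (-b +/- sqrt(D)) / (2a) = (0.184 +/- 2.451501) / (-2.988).
  z_1 = (0.184 + 2.451501) / (-2.988) = -0.882,   |z_1| = 0.882.
  z_2 = (0.184 - 2.451501) / (-2.988) = 0.7589,   |z_2| = 0.7589.
Moduli of all roots: 0.8820, 0.7589.
All moduli strictly greater than 1? No.
Verdict: Not stationary.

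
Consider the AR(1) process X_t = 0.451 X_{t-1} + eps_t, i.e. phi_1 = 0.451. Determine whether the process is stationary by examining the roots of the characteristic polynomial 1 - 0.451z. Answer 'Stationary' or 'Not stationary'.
\text{Stationary}

The AR(p) characteristic polynomial is P(z) = 1 - 0.451z.
Stationarity requires all roots to lie outside the unit circle, i.e. |z| > 1 for every root.
This is linear in z: 1 + (-0.451) z = 0  =>  z = -1/(-0.451) = 2.217295,  |z| = 2.217295.
Moduli of all roots: 2.2173.
All moduli strictly greater than 1? Yes.
Verdict: Stationary.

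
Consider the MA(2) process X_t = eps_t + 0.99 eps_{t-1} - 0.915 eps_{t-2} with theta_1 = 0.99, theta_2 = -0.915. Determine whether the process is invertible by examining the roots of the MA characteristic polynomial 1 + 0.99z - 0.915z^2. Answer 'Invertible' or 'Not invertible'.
\text{Not invertible}

The MA(q) characteristic polynomial is P(z) = 1 + 0.99z - 0.915z^2.
Invertibility requires all roots to lie outside the unit circle, i.e. |z| > 1 for every root.
Set 1 + (0.99) z + (-0.915) z^2 = 0, i.e. a z^2 + b z + c = 0 with a = -0.915, b = 0.99, c = 1.
Discriminant D = b^2 - 4ac = (0.99)^2 - 4*(-0.915)*1 = 0.9801 - (-3.66) = 4.6401.
D >= 0, so the roots are real: z = (-b +/- sqrt(D)) / (2a) = (-0.99 +/- 2.154089) / (-1.83).
  z_1 = (-0.99 + 2.154089) / (-1.83) = -0.6361,   |z_1| = 0.6361.
  z_2 = (-0.99 - 2.154089) / (-1.83) = 1.7181,   |z_2| = 1.7181.
Moduli of all roots: 0.6361, 1.7181.
All moduli strictly greater than 1? No.
Verdict: Not invertible.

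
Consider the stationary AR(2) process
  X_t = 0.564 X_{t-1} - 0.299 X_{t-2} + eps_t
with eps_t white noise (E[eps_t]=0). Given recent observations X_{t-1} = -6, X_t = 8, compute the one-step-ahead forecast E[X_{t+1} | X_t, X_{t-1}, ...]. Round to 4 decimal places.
E[X_{t+1} \mid \mathcal F_t] = 6.3060

For an AR(p) model X_t = c + sum_i phi_i X_{t-i} + eps_t, the
one-step-ahead conditional mean is
  E[X_{t+1} | X_t, ...] = c + sum_i phi_i X_{t+1-i}.
Substitute known values:
  E[X_{t+1} | ...] = (0.564) * (8) + (-0.299) * (-6)
                   = 6.3060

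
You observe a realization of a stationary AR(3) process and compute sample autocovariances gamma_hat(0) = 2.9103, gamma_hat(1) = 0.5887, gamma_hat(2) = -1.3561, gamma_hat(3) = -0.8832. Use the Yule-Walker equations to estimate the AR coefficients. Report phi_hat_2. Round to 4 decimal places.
\hat\phi_{2} = -0.5050

The Yule-Walker equations for an AR(p) process read, in matrix form,
  Gamma_p phi = r_p,   with   (Gamma_p)_{ij} = gamma(|i - j|),
                       (r_p)_i = gamma(i),   i,j = 1..p.
Substitute the sample gammas (Toeplitz matrix and right-hand side of size 3):
  Gamma_p = [[2.9103, 0.5887, -1.3561], [0.5887, 2.9103, 0.5887], [-1.3561, 0.5887, 2.9103]]
  r_p     = [0.5887, -1.3561, -0.8832]
Written out (R1..R3):
  (R1) 2.9103 phi_1 + 0.5887 phi_2 - 1.3561 phi_3 = 0.5887
  (R2) 0.5887 phi_1 + 2.9103 phi_2 + 0.5887 phi_3 = -1.3561
  (R3) -1.3561 phi_1 + 0.5887 phi_2 + 2.9103 phi_3 = -0.8832
Gaussian elimination:
  R2 <- R2 - (0.5887/2.9103) R1 = R2 - (0.202282) R1:  2.791217 phi_2 + 0.863014 phi_3 = -1.475183
  R3 <- R3 - (-1.3561/2.9103) R1 = R3 - (-0.465966) R1:  0.863014 phi_2 + 2.278404 phi_3 = -0.608886
  R3 <- R3 - (0.863014/2.791217) R2 = R3 - (0.309189) R2:  2.011569 phi_3 = -0.152775
Back-substitution:
  phi_hat_3 = -0.152775 / 2.011569 = -0.075948
  phi_hat_2 = (-1.475183 - (0.863014)(-0.075948)) / 2.791217 = -0.505027
  phi_hat_1 = (0.5887 - (0.5887)(-0.505027) - (-1.3561)(-0.075948)) / 2.9103 = 0.26905
So phi_hat = [0.2690, -0.5050, -0.0759].
Therefore phi_hat_2 = -0.5050.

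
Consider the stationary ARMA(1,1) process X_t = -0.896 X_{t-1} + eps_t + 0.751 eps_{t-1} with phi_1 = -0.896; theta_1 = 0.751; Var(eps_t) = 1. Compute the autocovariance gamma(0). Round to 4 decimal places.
\gamma(0) = 1.1066

Multiply the model equation by X_{t-k} and take expectations. With theta_0 = psi_0 = 1 and psi_j the MA(infinity) weights, this gives
  gamma(k) - sum_i phi_i gamma(k-i) = c_k,
  c_k = sigma^2 * sum_{j=k..q} theta_j psi_{j-k}   (c_k = 0 for k > q),
using gamma(-m) = gamma(m).
psi-weights needed (psi_j = theta_j + sum_i phi_i psi_{j-i}):
  psi_1 = theta_1 + phi_1 = 0.751 + (-0.896) = -0.145
Right-hand sides:
  c_0 = sigma^2 (1 + theta_1 psi_1) = 1 * (1 + (0.751)(-0.145)) = 1 * 0.891105 = 0.891105
  c_1 = sigma^2 theta_1 = 1 * (0.751) = 0.751
  c_2 = 0
Equations for k = 0 and k = 1 (AR order 1):
  gamma(0) = phi_1 gamma(1) + c_0
  gamma(1) = phi_1 gamma(0) + c_1
Substituting the second into the first: gamma(0) (1 - phi_1^2) = c_0 + phi_1 c_1, so
  gamma(0) = (c_0 + phi_1 c_1) / (1 - phi_1^2) = (0.891105 + (-0.896)(0.751)) / (1 - (-0.896)^2) = 0.218209 / 0.197184 = 1.106626.
Therefore gamma(0) = 1.1066 (to 4 decimal places).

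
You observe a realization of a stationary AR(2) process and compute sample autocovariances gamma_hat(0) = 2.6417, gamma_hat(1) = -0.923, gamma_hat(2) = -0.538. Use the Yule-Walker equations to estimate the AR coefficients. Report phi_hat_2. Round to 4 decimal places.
\hat\phi_{2} = -0.3710

The Yule-Walker equations for an AR(p) process read, in matrix form,
  Gamma_p phi = r_p,   with   (Gamma_p)_{ij} = gamma(|i - j|),
                       (r_p)_i = gamma(i),   i,j = 1..p.
Substitute the sample gammas (Toeplitz matrix and right-hand side of size 2):
  Gamma_p = [[2.6417, -0.923], [-0.923, 2.6417]]
  r_p     = [-0.923, -0.538]
Written out:
  2.6417 phi_1 - 0.923 phi_2 = -0.923
  -0.923 phi_1 + 2.6417 phi_2 = -0.538
Solve by Cramer's rule:
  det = gamma(0)^2 - gamma(1)^2 = (2.6417)^2 - (-0.923)^2 = 6.97857889 - 0.851929 = 6.12664989
  phi_hat_1 = [gamma(1) gamma(0) - gamma(1) gamma(2)] / det = [(-0.923)(2.6417) - (-0.923)(-0.538)] / 6.12664989 = -2.9348631 / 6.12664989 = -0.479
  phi_hat_2 = [gamma(0) gamma(2) - gamma(1)^2] / det = [(2.6417)(-0.538) - (-0.923)^2] / 6.12664989 = -2.2731636 / 6.12664989 = -0.371
So phi_hat = [-0.4790, -0.3710].
Therefore phi_hat_2 = -0.3710.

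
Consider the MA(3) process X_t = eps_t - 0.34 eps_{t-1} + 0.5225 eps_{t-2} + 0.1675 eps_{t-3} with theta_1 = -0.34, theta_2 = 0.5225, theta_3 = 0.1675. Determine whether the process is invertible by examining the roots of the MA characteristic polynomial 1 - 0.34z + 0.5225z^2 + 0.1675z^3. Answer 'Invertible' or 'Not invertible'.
\text{Invertible}

The MA(q) characteristic polynomial is P(z) = 1 - 0.34z + 0.5225z^2 + 0.1675z^3.
Invertibility requires all roots to lie outside the unit circle, i.e. |z| > 1 for every root.
Degree 3: look for a simple real root z0 first, then factor out (1 - z/z0) and solve the remaining quadratic.
Testing z0 = -4: P(-4) = 1 + (-0.34)(-4) + (0.5225)(-4)^2 + (0.1675)(-4)^3
  = 1 + (1.36) + (8.36) + (-10.72) = 0.  So z_0 = -4 is a root, |z_0| = 4.
Divide out the factor (1 + 0.25 z) = (1 - z/z0) (since 1/z0 = -0.25):
  P(z) = (1 + 0.25 z)(1 + (-0.59) z + (0.67) z^2)
  [check: z-coef -0.59 - (-0.25) = -0.34; z^2-coef 0.67 - (-0.25)(-0.59) = 0.5225; z^3-coef -(-0.25)(0.67) = 0.1675.]
Remaining roots from the quadratic factor 1 + (-0.59) z + (0.67) z^2:
  Set 1 + (-0.59) z + (0.67) z^2 = 0, i.e. a z^2 + b z + c = 0 with a = 0.67, b = -0.59, c = 1.
  Discriminant D = b^2 - 4ac = (-0.59)^2 - 4*(0.67)*1 = 0.3481 - (2.68) = -2.3319.
  D < 0, so the roots are the complex-conjugate pair z = (-b +/- i sqrt(-D)) / (2a) = 0.4403 +/- 1.1396i.
  For a conjugate pair |z|^2 = z * conj(z) = (product of roots) = c/a = 1/(0.67) = 1.492537, so |z| = sqrt(1.492537) = 1.2217 for both roots.
Moduli of all roots: 4.0000, 1.2217, 1.2217.
All moduli strictly greater than 1? Yes.
Verdict: Invertible.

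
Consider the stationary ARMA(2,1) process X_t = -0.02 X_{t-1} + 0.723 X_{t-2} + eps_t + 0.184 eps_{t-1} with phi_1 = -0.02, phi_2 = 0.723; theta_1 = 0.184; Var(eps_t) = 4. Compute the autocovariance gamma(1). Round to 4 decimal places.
\gamma(1) = 2.0443

Multiply the model equation by X_{t-k} and take expectations. With theta_0 = psi_0 = 1 and psi_j the MA(infinity) weights, this gives
  gamma(k) - sum_i phi_i gamma(k-i) = c_k,
  c_k = sigma^2 * sum_{j=k..q} theta_j psi_{j-k}   (c_k = 0 for k > q),
using gamma(-m) = gamma(m).
psi-weights needed (psi_j = theta_j + sum_i phi_i psi_{j-i}):
  psi_1 = theta_1 + phi_1 = 0.184 + (-0.02) = 0.164
Right-hand sides:
  c_0 = sigma^2 (1 + theta_1 psi_1) = 4 * (1 + (0.184)(0.164)) = 4 * 1.030176 = 4.120704
  c_1 = sigma^2 theta_1 = 4 * (0.184) = 0.736
  c_2 = 0
Equations for k = 0, 1, 2 (AR order 2, c_2 = 0):
  (E0) gamma(0) = phi_1 gamma(1) + phi_2 gamma(2) + c_0
  (E1) gamma(1) = phi_1 gamma(0) + phi_2 gamma(1) + c_1
  (E2) gamma(2) = phi_1 gamma(1) + phi_2 gamma(0)
From (E1): gamma(1) = A gamma(0) + B with
  A = phi_1 / (1 - phi_2) = -0.02 / 0.277 = -0.072202,   B = c_1 / (1 - phi_2) = 0.736 / 0.277 = 2.65704.
Insert (E2) into (E0): gamma(0) (1 - phi_2^2) = phi_1 (1 + phi_2) gamma(1) + c_0.
  phi_1 (1 + phi_2) = (-0.02)(1.723) = -0.03446,   1 - phi_2^2 = 0.477271.
Replace gamma(1) by A gamma(0) + B and collect gamma(0):
  gamma(0) [0.477271 - (-0.03446)(-0.072202)] = (-0.03446)(2.65704) + 4.120704
  gamma(0) * 0.474783 = 4.029142
  gamma(0) = 4.029142 / 0.474783 = 8.486284.
  gamma(1) = A gamma(0) + B = (-0.072202)(8.486284) + (2.65704) = 2.044312.
Therefore gamma(1) = 2.0443 (to 4 decimal places).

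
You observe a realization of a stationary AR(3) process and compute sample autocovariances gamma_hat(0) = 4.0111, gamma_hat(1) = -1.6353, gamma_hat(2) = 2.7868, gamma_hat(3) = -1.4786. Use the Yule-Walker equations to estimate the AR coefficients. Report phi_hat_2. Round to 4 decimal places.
\hat\phi_{2} = 0.6320

The Yule-Walker equations for an AR(p) process read, in matrix form,
  Gamma_p phi = r_p,   with   (Gamma_p)_{ij} = gamma(|i - j|),
                       (r_p)_i = gamma(i),   i,j = 1..p.
Substitute the sample gammas (Toeplitz matrix and right-hand side of size 3):
  Gamma_p = [[4.0111, -1.6353, 2.7868], [-1.6353, 4.0111, -1.6353], [2.7868, -1.6353, 4.0111]]
  r_p     = [-1.6353, 2.7868, -1.4786]
Written out (R1..R3):
  (R1) 4.0111 phi_1 - 1.6353 phi_2 + 2.7868 phi_3 = -1.6353
  (R2) -1.6353 phi_1 + 4.0111 phi_2 - 1.6353 phi_3 = 2.7868
  (R3) 2.7868 phi_1 - 1.6353 phi_2 + 4.0111 phi_3 = -1.4786
Gaussian elimination:
  R2 <- R2 - (-1.6353/4.0111) R1 = R2 - (-0.407694) R1:  3.344399 phi_2 - 0.499139 phi_3 = 2.120099
  R3 <- R3 - (2.7868/4.0111) R1 = R3 - (0.694772) R1:  -0.499139 phi_2 + 2.074909 phi_3 = -0.342439
  R3 <- R3 - (-0.499139/3.344399) R2 = R3 - (-0.149246) R2:  2.000415 phi_3 = -0.026022
Back-substitution:
  phi_hat_3 = -0.026022 / 2.000415 = -0.013008
  phi_hat_2 = (2.120099 - (-0.499139)(-0.013008)) / 3.344399 = 0.631984
  phi_hat_1 = (-1.6353 - (-1.6353)(0.631984) - (2.7868)(-0.013008)) / 4.0111 = -0.141
So phi_hat = [-0.1410, 0.6320, -0.0130].
Therefore phi_hat_2 = 0.6320.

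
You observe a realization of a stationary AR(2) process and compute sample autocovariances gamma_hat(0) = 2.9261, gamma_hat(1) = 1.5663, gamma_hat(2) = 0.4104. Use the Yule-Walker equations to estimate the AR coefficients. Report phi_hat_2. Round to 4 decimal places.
\hat\phi_{2} = -0.2050

The Yule-Walker equations for an AR(p) process read, in matrix form,
  Gamma_p phi = r_p,   with   (Gamma_p)_{ij} = gamma(|i - j|),
                       (r_p)_i = gamma(i),   i,j = 1..p.
Substitute the sample gammas (Toeplitz matrix and right-hand side of size 2):
  Gamma_p = [[2.9261, 1.5663], [1.5663, 2.9261]]
  r_p     = [1.5663, 0.4104]
Written out:
  2.9261 phi_1 + 1.5663 phi_2 = 1.5663
  1.5663 phi_1 + 2.9261 phi_2 = 0.4104
Solve by Cramer's rule:
  det = gamma(0)^2 - gamma(1)^2 = (2.9261)^2 - (1.5663)^2 = 8.56206121 - 2.45329569 = 6.10876552
  phi_hat_1 = [gamma(1) gamma(0) - gamma(1) gamma(2)] / det = [(1.5663)(2.9261) - (1.5663)(0.4104)] / 6.10876552 = 3.94034091 / 6.10876552 = 0.645
  phi_hat_2 = [gamma(0) gamma(2) - gamma(1)^2] / det = [(2.9261)(0.4104) - (1.5663)^2] / 6.10876552 = -1.25242425 / 6.10876552 = -0.205
So phi_hat = [0.6450, -0.2050].
Therefore phi_hat_2 = -0.2050.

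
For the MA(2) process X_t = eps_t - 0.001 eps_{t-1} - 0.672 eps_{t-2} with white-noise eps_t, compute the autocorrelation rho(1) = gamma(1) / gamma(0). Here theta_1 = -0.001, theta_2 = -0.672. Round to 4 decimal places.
\rho(1) = -0.0002

For an MA(q) process with theta_0 = 1, the autocovariance is
  gamma(k) = sigma^2 * sum_{i=0..q-k} theta_i * theta_{i+k},
and rho(k) = gamma(k) / gamma(0). Sigma^2 cancels.
  numerator   = (1)*(-0.001) + (-0.001)*(-0.672) = -0.000328.
  denominator = (1)^2 + (-0.001)^2 + (-0.672)^2 = 1.451585.
  rho(1) = -0.000328 / 1.451585 = -0.0002.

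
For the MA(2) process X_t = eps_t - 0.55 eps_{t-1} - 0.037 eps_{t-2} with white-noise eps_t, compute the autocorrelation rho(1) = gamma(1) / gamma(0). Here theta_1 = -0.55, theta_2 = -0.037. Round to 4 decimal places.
\rho(1) = -0.4062

For an MA(q) process with theta_0 = 1, the autocovariance is
  gamma(k) = sigma^2 * sum_{i=0..q-k} theta_i * theta_{i+k},
and rho(k) = gamma(k) / gamma(0). Sigma^2 cancels.
  numerator   = (1)*(-0.55) + (-0.55)*(-0.037) = -0.52965.
  denominator = (1)^2 + (-0.55)^2 + (-0.037)^2 = 1.303869.
  rho(1) = -0.52965 / 1.303869 = -0.4062.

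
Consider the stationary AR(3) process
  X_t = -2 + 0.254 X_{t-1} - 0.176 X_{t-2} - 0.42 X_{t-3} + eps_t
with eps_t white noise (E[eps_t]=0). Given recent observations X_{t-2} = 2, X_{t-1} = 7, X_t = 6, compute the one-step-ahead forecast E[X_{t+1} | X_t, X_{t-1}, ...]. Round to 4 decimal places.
E[X_{t+1} \mid \mathcal F_t] = -2.5480

For an AR(p) model X_t = c + sum_i phi_i X_{t-i} + eps_t, the
one-step-ahead conditional mean is
  E[X_{t+1} | X_t, ...] = c + sum_i phi_i X_{t+1-i}.
Substitute known values:
  E[X_{t+1} | ...] = -2 + (0.254) * (6) + (-0.176) * (7) + (-0.42) * (2)
                   = -2.5480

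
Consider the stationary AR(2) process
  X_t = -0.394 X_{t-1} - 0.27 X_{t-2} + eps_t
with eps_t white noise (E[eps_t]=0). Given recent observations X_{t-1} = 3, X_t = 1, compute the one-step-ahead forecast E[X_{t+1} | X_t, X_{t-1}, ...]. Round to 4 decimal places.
E[X_{t+1} \mid \mathcal F_t] = -1.2040

For an AR(p) model X_t = c + sum_i phi_i X_{t-i} + eps_t, the
one-step-ahead conditional mean is
  E[X_{t+1} | X_t, ...] = c + sum_i phi_i X_{t+1-i}.
Substitute known values:
  E[X_{t+1} | ...] = (-0.394) * (1) + (-0.27) * (3)
                   = -1.2040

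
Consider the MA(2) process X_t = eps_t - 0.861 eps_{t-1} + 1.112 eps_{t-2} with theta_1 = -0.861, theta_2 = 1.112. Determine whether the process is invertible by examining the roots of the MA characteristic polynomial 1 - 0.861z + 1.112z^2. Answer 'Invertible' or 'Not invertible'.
\text{Not invertible}

The MA(q) characteristic polynomial is P(z) = 1 - 0.861z + 1.112z^2.
Invertibility requires all roots to lie outside the unit circle, i.e. |z| > 1 for every root.
Set 1 + (-0.861) z + (1.112) z^2 = 0, i.e. a z^2 + b z + c = 0 with a = 1.112, b = -0.861, c = 1.
Discriminant D = b^2 - 4ac = (-0.861)^2 - 4*(1.112)*1 = 0.741321 - (4.448) = -3.706679.
D < 0, so the roots are the complex-conjugate pair z = (-b +/- i sqrt(-D)) / (2a) = 0.3871 +/- 0.8657i.
For a conjugate pair |z|^2 = z * conj(z) = (product of roots) = c/a = 1/(1.112) = 0.899281, so |z| = sqrt(0.899281) = 0.9483 for both roots.
Moduli of all roots: 0.9483, 0.9483.
All moduli strictly greater than 1? No.
Verdict: Not invertible.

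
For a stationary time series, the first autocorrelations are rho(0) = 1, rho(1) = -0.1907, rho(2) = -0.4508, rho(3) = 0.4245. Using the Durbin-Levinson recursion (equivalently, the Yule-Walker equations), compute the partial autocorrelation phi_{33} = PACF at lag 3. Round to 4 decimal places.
\phi_{33} = 0.2769

The PACF at lag k is phi_{kk}, the last component of the solution
to the Yule-Walker system G_k phi = r_k where
  (G_k)_{ij} = rho(|i - j|), (r_k)_i = rho(i), i,j = 1..k.
Equivalently, Durbin-Levinson gives phi_{kk} iteratively:
  phi_{11} = rho(1)
  phi_{kk} = [rho(k) - sum_{j=1..k-1} phi_{k-1,j} rho(k-j)]
            / [1 - sum_{j=1..k-1} phi_{k-1,j} rho(j)],
  phi_{k,j} = phi_{k-1,j} - phi_{kk} phi_{k-1,k-j},  j = 1..k-1.
Step k = 1:
  phi_11 = rho(1) = -0.1907.
Step k = 2:
  phi_22 = [rho(2) - phi_11 rho(1)] / [1 - phi_11 rho(1)] = [-0.4508 - (-0.1907)(-0.1907)] / [1 - (-0.1907)(-0.1907)]
         = -0.48716649 / 0.96363351 = -0.505552.
  Update: phi_21 = phi_11 - phi_22 phi_11 = -0.1907 - (-0.505552)(-0.1907) = -0.287109.
Step k = 3:
  phi_33 = [rho(3) - phi_21 rho(2) - phi_22 rho(1)] / [1 - phi_21 rho(1) - phi_22 rho(2)]
    numerator   = 0.4245 - (-0.287109)(-0.4508) - (-0.505552)(-0.1907) = 0.1986627
    denominator = 1 - (-0.287109)(-0.1907) - (-0.505552)(-0.4508) = 0.7173457
  phi_33 = 0.1986627 / 0.7173457 = 0.2769.
Therefore phi_{33} = 0.2769.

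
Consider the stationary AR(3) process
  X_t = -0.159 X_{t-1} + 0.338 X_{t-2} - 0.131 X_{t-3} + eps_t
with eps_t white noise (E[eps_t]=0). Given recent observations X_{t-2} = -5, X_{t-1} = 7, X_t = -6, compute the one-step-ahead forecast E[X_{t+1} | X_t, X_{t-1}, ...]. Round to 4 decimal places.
E[X_{t+1} \mid \mathcal F_t] = 3.9750

For an AR(p) model X_t = c + sum_i phi_i X_{t-i} + eps_t, the
one-step-ahead conditional mean is
  E[X_{t+1} | X_t, ...] = c + sum_i phi_i X_{t+1-i}.
Substitute known values:
  E[X_{t+1} | ...] = (-0.159) * (-6) + (0.338) * (7) + (-0.131) * (-5)
                   = 3.9750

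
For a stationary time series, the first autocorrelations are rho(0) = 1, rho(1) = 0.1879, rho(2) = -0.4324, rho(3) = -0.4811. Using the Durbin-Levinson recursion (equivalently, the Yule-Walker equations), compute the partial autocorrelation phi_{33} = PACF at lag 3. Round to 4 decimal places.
\phi_{33} = -0.3650

The PACF at lag k is phi_{kk}, the last component of the solution
to the Yule-Walker system G_k phi = r_k where
  (G_k)_{ij} = rho(|i - j|), (r_k)_i = rho(i), i,j = 1..k.
Equivalently, Durbin-Levinson gives phi_{kk} iteratively:
  phi_{11} = rho(1)
  phi_{kk} = [rho(k) - sum_{j=1..k-1} phi_{k-1,j} rho(k-j)]
            / [1 - sum_{j=1..k-1} phi_{k-1,j} rho(j)],
  phi_{k,j} = phi_{k-1,j} - phi_{kk} phi_{k-1,k-j},  j = 1..k-1.
Step k = 1:
  phi_11 = rho(1) = 0.1879.
Step k = 2:
  phi_22 = [rho(2) - phi_11 rho(1)] / [1 - phi_11 rho(1)] = [-0.4324 - (0.1879)(0.1879)] / [1 - (0.1879)(0.1879)]
         = -0.46770641 / 0.96469359 = -0.484824.
  Update: phi_21 = phi_11 - phi_22 phi_11 = 0.1879 - (-0.484824)(0.1879) = 0.278998.
Step k = 3:
  phi_33 = [rho(3) - phi_21 rho(2) - phi_22 rho(1)] / [1 - phi_21 rho(1) - phi_22 rho(2)]
    numerator   = -0.4811 - (0.278998)(-0.4324) - (-0.484824)(0.1879) = -0.2693627
    denominator = 1 - (0.278998)(0.1879) - (-0.484824)(-0.4324) = 0.73793839
  phi_33 = -0.2693627 / 0.73793839 = -0.365.
Therefore phi_{33} = -0.3650.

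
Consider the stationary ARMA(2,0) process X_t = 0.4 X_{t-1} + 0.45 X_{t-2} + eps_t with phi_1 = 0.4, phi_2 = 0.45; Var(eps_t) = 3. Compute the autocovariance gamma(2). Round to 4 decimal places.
\gamma(2) = 5.9165

Multiply the model equation by X_{t-k} and take expectations. With theta_0 = psi_0 = 1 and psi_j the MA(infinity) weights, this gives
  gamma(k) - sum_i phi_i gamma(k-i) = c_k,
  c_k = sigma^2 * sum_{j=k..q} theta_j psi_{j-k}   (c_k = 0 for k > q),
using gamma(-m) = gamma(m).
Pure AR (q = 0): c_0 = sigma^2 = 3, c_k = 0 for k >= 1.
Equations for k = 0, 1, 2 (AR order 2, c_2 = 0):
  (E0) gamma(0) = phi_1 gamma(1) + phi_2 gamma(2) + c_0
  (E1) gamma(1) = phi_1 gamma(0) + phi_2 gamma(1) + c_1
  (E2) gamma(2) = phi_1 gamma(1) + phi_2 gamma(0)
From (E1): gamma(1) = A gamma(0) + B with
  A = phi_1 / (1 - phi_2) = 0.4 / 0.55 = 0.727273,   B = c_1 / (1 - phi_2) = 0 / 0.55 = 0.
Insert (E2) into (E0): gamma(0) (1 - phi_2^2) = phi_1 (1 + phi_2) gamma(1) + c_0.
  phi_1 (1 + phi_2) = (0.4)(1.45) = 0.58,   1 - phi_2^2 = 0.7975.
Replace gamma(1) by A gamma(0) + B and collect gamma(0):
  gamma(0) [0.7975 - (0.58)(0.727273)] = c_0 = 3
  gamma(0) * 0.375682 = 3
  gamma(0) = 3 / 0.375682 = 7.985481.
  gamma(1) = A gamma(0) = (0.727273)(7.985481) = 5.807623.
  gamma(2) = phi_1 gamma(1) + phi_2 gamma(0) = (0.4)(5.807623) + (0.45)(7.985481) = 5.916515.
Therefore gamma(2) = 5.9165 (to 4 decimal places).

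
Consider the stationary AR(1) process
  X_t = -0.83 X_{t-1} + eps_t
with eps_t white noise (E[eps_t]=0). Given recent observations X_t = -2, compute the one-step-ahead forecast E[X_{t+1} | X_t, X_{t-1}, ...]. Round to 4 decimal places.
E[X_{t+1} \mid \mathcal F_t] = 1.6600

For an AR(p) model X_t = c + sum_i phi_i X_{t-i} + eps_t, the
one-step-ahead conditional mean is
  E[X_{t+1} | X_t, ...] = c + sum_i phi_i X_{t+1-i}.
Substitute known values:
  E[X_{t+1} | ...] = (-0.83) * (-2)
                   = 1.6600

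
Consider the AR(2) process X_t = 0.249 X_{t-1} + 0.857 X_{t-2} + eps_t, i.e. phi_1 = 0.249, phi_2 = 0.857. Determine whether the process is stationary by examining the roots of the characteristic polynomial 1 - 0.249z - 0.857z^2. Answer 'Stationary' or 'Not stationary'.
\text{Not stationary}

The AR(p) characteristic polynomial is P(z) = 1 - 0.249z - 0.857z^2.
Stationarity requires all roots to lie outside the unit circle, i.e. |z| > 1 for every root.
Set 1 + (-0.249) z + (-0.857) z^2 = 0, i.e. a z^2 + b z + c = 0 with a = -0.857, b = -0.249, c = 1.
Discriminant D = b^2 - 4ac = (-0.249)^2 - 4*(-0.857)*1 = 0.062001 - (-3.428) = 3.490001.
D >= 0, so the roots are real: z = (-b +/- sqrt(D)) / (2a) = (0.249 +/- 1.868154) / (-1.714).
  z_1 = (0.249 + 1.868154) / (-1.714) = -1.2352,   |z_1| = 1.2352.
  z_2 = (0.249 - 1.868154) / (-1.714) = 0.9447,   |z_2| = 0.9447.
Moduli of all roots: 1.2352, 0.9447.
All moduli strictly greater than 1? No.
Verdict: Not stationary.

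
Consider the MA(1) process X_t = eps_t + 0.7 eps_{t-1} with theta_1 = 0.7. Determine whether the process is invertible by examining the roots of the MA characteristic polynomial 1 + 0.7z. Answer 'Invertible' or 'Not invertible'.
\text{Invertible}

The MA(q) characteristic polynomial is P(z) = 1 + 0.7z.
Invertibility requires all roots to lie outside the unit circle, i.e. |z| > 1 for every root.
This is linear in z: 1 + (0.7) z = 0  =>  z = -1/(0.7) = -1.428571,  |z| = 1.428571.
Moduli of all roots: 1.4286.
All moduli strictly greater than 1? Yes.
Verdict: Invertible.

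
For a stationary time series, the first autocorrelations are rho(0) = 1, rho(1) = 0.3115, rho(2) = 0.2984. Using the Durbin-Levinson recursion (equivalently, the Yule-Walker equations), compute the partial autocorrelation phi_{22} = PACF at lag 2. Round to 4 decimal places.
\phi_{22} = 0.2230

The PACF at lag k is phi_{kk}, the last component of the solution
to the Yule-Walker system G_k phi = r_k where
  (G_k)_{ij} = rho(|i - j|), (r_k)_i = rho(i), i,j = 1..k.
Equivalently, Durbin-Levinson gives phi_{kk} iteratively:
  phi_{11} = rho(1)
  phi_{kk} = [rho(k) - sum_{j=1..k-1} phi_{k-1,j} rho(k-j)]
            / [1 - sum_{j=1..k-1} phi_{k-1,j} rho(j)],
  phi_{k,j} = phi_{k-1,j} - phi_{kk} phi_{k-1,k-j},  j = 1..k-1.
Step k = 1:
  phi_11 = rho(1) = 0.3115.
Step k = 2:
  phi_22 = [rho(2) - phi_11 rho(1)] / [1 - phi_11 rho(1)] = [0.2984 - (0.3115)(0.3115)] / [1 - (0.3115)(0.3115)]
         = 0.20136775 / 0.90296775 = 0.223.
Therefore phi_{22} = 0.2230.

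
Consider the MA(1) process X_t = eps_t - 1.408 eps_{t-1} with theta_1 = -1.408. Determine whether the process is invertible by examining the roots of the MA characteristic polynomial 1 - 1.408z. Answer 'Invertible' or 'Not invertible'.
\text{Not invertible}

The MA(q) characteristic polynomial is P(z) = 1 - 1.408z.
Invertibility requires all roots to lie outside the unit circle, i.e. |z| > 1 for every root.
This is linear in z: 1 + (-1.408) z = 0  =>  z = -1/(-1.408) = 0.710227,  |z| = 0.710227.
Moduli of all roots: 0.7102.
All moduli strictly greater than 1? No.
Verdict: Not invertible.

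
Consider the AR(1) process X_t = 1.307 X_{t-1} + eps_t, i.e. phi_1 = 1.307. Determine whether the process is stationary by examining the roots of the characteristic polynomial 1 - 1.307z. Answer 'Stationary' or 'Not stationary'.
\text{Not stationary}

The AR(p) characteristic polynomial is P(z) = 1 - 1.307z.
Stationarity requires all roots to lie outside the unit circle, i.e. |z| > 1 for every root.
This is linear in z: 1 + (-1.307) z = 0  =>  z = -1/(-1.307) = 0.765111,  |z| = 0.765111.
Moduli of all roots: 0.7651.
All moduli strictly greater than 1? No.
Verdict: Not stationary.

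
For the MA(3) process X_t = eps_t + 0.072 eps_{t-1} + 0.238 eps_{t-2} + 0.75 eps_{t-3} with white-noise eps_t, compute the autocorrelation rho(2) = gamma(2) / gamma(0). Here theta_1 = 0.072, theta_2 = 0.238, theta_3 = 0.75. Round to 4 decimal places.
\rho(2) = 0.1798

For an MA(q) process with theta_0 = 1, the autocovariance is
  gamma(k) = sigma^2 * sum_{i=0..q-k} theta_i * theta_{i+k},
and rho(k) = gamma(k) / gamma(0). Sigma^2 cancels.
  numerator   = (1)*(0.238) + (0.072)*(0.75) = 0.292.
  denominator = (1)^2 + (0.072)^2 + (0.238)^2 + (0.75)^2 = 1.624328.
  rho(2) = 0.292 / 1.624328 = 0.1798.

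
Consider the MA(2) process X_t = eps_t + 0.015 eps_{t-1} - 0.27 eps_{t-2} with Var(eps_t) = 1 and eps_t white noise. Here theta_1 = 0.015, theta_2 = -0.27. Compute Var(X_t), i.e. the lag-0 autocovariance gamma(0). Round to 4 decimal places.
\gamma(0) = 1.0731

For an MA(q) process X_t = eps_t + sum_i theta_i eps_{t-i} with
Var(eps_t) = sigma^2, the variance is
  gamma(0) = sigma^2 * (1 + sum_i theta_i^2).
  sum_i theta_i^2 = (0.015)^2 + (-0.27)^2 = 0.000225 + 0.0729 = 0.073125.
  gamma(0) = 1 * (1 + 0.073125) = 1 * 1.073125 = 1.073125, which rounds to 1.0731.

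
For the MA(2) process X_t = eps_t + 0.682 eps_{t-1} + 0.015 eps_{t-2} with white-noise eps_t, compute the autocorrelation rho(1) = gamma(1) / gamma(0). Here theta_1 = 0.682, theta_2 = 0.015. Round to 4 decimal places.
\rho(1) = 0.4724

For an MA(q) process with theta_0 = 1, the autocovariance is
  gamma(k) = sigma^2 * sum_{i=0..q-k} theta_i * theta_{i+k},
and rho(k) = gamma(k) / gamma(0). Sigma^2 cancels.
  numerator   = (1)*(0.682) + (0.682)*(0.015) = 0.69223.
  denominator = (1)^2 + (0.682)^2 + (0.015)^2 = 1.465349.
  rho(1) = 0.69223 / 1.465349 = 0.4724.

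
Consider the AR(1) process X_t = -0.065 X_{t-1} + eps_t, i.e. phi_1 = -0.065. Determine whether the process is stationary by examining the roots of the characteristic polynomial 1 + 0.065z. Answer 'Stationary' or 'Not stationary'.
\text{Stationary}

The AR(p) characteristic polynomial is P(z) = 1 + 0.065z.
Stationarity requires all roots to lie outside the unit circle, i.e. |z| > 1 for every root.
This is linear in z: 1 + (0.065) z = 0  =>  z = -1/(0.065) = -15.384615,  |z| = 15.384615.
Moduli of all roots: 15.3846.
All moduli strictly greater than 1? Yes.
Verdict: Stationary.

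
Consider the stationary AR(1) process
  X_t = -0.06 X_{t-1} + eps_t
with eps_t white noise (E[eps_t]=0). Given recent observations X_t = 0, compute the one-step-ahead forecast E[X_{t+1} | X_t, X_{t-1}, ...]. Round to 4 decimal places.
E[X_{t+1} \mid \mathcal F_t] = 0.0000

For an AR(p) model X_t = c + sum_i phi_i X_{t-i} + eps_t, the
one-step-ahead conditional mean is
  E[X_{t+1} | X_t, ...] = c + sum_i phi_i X_{t+1-i}.
Substitute known values:
  E[X_{t+1} | ...] = (-0.06) * (0)
                   = 0.0000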